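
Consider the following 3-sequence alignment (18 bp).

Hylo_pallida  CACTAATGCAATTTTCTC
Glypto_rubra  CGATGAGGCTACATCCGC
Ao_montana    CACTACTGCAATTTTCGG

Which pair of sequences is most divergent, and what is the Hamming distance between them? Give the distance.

10

Pairwise Hamming distances:
  Hylo_pallida vs Glypto_rubra: 9
  Hylo_pallida vs Ao_montana: 3
  Glypto_rubra vs Ao_montana: 10
The largest is 10, between Glypto_rubra and Ao_montana.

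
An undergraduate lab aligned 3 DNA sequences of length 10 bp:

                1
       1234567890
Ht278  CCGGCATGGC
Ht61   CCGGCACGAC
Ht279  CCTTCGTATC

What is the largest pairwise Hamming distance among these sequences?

Pairwise Hamming distances:
  Ht278 vs Ht61: 2
  Ht278 vs Ht279: 5
  Ht61 vs Ht279: 6
The largest is 6, between Ht61 and Ht279.

6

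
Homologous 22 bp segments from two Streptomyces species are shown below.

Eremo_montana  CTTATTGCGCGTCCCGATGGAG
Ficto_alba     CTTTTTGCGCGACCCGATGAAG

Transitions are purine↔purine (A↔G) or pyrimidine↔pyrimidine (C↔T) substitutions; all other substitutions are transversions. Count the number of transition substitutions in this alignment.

The sequences differ at positions 4 (A/T, transversion), 12 (T/A, transversion), 20 (G/A, transition).
Of the 3 differences, 1 transition and 2 transversions, so the answer is 1.

1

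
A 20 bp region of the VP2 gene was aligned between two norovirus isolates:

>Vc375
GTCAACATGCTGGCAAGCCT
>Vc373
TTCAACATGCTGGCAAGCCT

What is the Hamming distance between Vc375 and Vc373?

The sequences differ at position 1 (G/T).
That gives 1 mismatch out of 20 aligned sites, so the Hamming distance is 1.

1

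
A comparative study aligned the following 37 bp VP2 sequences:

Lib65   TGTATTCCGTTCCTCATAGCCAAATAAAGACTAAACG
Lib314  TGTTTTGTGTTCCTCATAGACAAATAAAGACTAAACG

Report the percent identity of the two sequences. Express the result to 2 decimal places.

89.19%

Differing sites — 4:A/T; 7:C/G; 8:C/T; 20:C/A.
33 of the 37 sites match, so the percent identity is 33/37 × 100 = 89.19%.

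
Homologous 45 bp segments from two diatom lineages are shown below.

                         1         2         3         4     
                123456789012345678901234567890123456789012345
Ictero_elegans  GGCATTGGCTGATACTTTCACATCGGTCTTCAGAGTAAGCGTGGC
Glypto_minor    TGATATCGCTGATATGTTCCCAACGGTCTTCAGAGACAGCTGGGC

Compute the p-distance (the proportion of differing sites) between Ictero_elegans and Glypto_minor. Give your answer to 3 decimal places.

The sequences differ at positions 1 (G/T), 3 (C/A), 4 (A/T), 5 (T/A), 7 (G/C), 15 (C/T), 16 (T/G), 20 (A/C), 23 (T/A), 36 (T/A), 37 (A/C), 41 (G/T), 42 (T/G).
There are 13 differences over 45 sites, so p = 13/45 = 0.289.

0.289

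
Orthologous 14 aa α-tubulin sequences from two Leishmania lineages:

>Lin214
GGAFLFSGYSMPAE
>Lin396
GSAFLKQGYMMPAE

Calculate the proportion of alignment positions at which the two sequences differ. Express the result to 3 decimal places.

The sequences differ at positions 2 (G/S), 6 (F/K), 7 (S/Q), 10 (S/M).
There are 4 differences over 14 sites, so p = 4/14 = 0.286.

0.286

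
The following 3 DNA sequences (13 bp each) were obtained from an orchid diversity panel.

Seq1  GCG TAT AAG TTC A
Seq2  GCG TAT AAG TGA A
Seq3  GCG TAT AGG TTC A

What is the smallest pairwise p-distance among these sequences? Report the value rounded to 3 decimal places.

Pairwise Hamming distances:
  Seq1 vs Seq2: 2
  Seq1 vs Seq3: 1
  Seq2 vs Seq3: 3
The smallest is 1 mismatch, between Seq1 and Seq3; p = 1/13 = 0.077.

0.077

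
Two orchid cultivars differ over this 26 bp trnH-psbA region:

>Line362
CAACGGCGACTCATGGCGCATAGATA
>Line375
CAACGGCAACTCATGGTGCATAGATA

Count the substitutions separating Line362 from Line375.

2

The sequences differ at positions 8 (G/A), 17 (C/T).
That gives 2 mismatches out of 26 aligned sites, so the Hamming distance is 2.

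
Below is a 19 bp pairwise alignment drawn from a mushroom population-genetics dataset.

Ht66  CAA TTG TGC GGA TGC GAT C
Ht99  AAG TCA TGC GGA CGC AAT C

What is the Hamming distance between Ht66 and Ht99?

6

The sequences differ at positions 1 (C/A), 3 (A/G), 5 (T/C), 6 (G/A), 13 (T/C), 16 (G/A).
That gives 6 mismatches out of 19 aligned sites, so the Hamming distance is 6.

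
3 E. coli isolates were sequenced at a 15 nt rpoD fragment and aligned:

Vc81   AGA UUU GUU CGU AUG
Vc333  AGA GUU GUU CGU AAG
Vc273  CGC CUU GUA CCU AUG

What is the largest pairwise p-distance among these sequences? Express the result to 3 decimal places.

0.400

Pairwise Hamming distances:
  Vc81 vs Vc333: 2
  Vc81 vs Vc273: 5
  Vc333 vs Vc273: 6
The largest is 6 mismatches, between Vc333 and Vc273; p = 6/15 = 0.400.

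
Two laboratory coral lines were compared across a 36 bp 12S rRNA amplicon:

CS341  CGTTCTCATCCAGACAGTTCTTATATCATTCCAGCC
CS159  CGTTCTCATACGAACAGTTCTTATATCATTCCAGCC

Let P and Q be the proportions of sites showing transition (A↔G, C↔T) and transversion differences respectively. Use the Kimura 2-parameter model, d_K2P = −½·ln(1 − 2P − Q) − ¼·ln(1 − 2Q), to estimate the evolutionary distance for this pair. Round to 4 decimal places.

Differing sites — 10:C/A (Tv); 12:A/G (Ti); 13:G/A (Ti).
Of the 3 differences, 2 transitions and 1 transversion over 36 sites: P = 2/36 = 0.055556, Q = 1/36 = 0.027778.
d = −0.5·ln(0.861110) − 0.25·ln(0.944444) = −0.5·(-0.149533) − 0.25·(-0.057159) = 0.0891.

0.0891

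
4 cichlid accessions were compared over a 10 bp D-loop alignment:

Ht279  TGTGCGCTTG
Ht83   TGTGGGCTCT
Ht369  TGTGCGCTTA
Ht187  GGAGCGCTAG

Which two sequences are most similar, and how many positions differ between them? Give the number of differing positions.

Pairwise Hamming distances:
  Ht279 vs Ht83: 3
  Ht279 vs Ht369: 1
  Ht279 vs Ht187: 3
  Ht83 vs Ht369: 3
  Ht83 vs Ht187: 5
  Ht369 vs Ht187: 4
The smallest is 1, between Ht279 and Ht369.

1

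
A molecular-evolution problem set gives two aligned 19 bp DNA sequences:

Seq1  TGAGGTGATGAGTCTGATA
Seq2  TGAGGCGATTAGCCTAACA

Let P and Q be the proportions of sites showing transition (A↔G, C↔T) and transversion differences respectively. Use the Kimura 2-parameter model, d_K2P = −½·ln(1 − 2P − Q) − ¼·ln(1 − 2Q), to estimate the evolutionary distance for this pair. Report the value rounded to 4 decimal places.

0.3487

Mismatches occur at site 6 (T/C, transition), site 10 (G/T, transversion), site 13 (T/C, transition), site 16 (G/A, transition), site 18 (T/C, transition).
Of the 5 differences, 4 transitions and 1 transversion over 19 sites: P = 4/19 = 0.210526, Q = 1/19 = 0.052632.
d = −0.5·ln(0.526316) − 0.25·ln(0.894736) = −0.5·(-0.641853) − 0.25·(-0.111227) = 0.3487.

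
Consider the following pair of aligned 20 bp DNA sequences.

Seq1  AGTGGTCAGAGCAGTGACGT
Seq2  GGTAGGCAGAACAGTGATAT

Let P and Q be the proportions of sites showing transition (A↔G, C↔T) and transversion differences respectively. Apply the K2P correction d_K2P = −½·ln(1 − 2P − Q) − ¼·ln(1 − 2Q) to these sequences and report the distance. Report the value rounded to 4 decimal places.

The sequences differ at positions 1 (A/G, transition), 4 (G/A, transition), 6 (T/G, transversion), 11 (G/A, transition), 18 (C/T, transition), 19 (G/A, transition).
Of the 6 differences, 5 transitions and 1 transversion over 20 sites: P = 5/20 = 0.250000, Q = 1/20 = 0.050000.
d = −0.5·ln(0.450000) − 0.25·ln(0.900000) = −0.5·(-0.798508) − 0.25·(-0.105361) = 0.4256.

0.4256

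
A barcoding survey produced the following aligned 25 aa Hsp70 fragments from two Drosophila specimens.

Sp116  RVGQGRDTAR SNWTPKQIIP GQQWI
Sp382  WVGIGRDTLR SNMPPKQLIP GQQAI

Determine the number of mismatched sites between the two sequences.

The sequences differ at positions 1 (R/W), 4 (Q/I), 9 (A/L), 13 (W/M), 14 (T/P), 18 (I/L), 24 (W/A).
That gives 7 mismatches out of 25 aligned sites, so the Hamming distance is 7.

7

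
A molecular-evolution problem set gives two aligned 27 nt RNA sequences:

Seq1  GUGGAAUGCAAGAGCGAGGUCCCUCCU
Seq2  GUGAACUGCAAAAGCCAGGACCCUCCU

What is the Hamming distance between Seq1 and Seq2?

5

The sequences differ at positions 4 (G/A), 6 (A/C), 12 (G/A), 16 (G/C), 20 (U/A).
That gives 5 mismatches out of 27 aligned sites, so the Hamming distance is 5.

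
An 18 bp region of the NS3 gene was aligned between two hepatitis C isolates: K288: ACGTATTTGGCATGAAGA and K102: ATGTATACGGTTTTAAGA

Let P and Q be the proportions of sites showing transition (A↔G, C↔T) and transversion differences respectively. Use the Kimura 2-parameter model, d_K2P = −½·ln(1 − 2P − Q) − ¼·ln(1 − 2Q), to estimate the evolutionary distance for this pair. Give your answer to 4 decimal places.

0.4479

Differing sites — 2:C/T (Ti); 7:T/A (Tv); 8:T/C (Ti); 11:C/T (Ti); 12:A/T (Tv); 14:G/T (Tv).
Of the 6 differences, 3 transitions and 3 transversions over 18 sites: P = 3/18 = 0.166667, Q = 3/18 = 0.166667.
d = −0.5·ln(0.499999) − 0.25·ln(0.666666) = −0.5·(-0.693149) − 0.25·(-0.405466) = 0.4479.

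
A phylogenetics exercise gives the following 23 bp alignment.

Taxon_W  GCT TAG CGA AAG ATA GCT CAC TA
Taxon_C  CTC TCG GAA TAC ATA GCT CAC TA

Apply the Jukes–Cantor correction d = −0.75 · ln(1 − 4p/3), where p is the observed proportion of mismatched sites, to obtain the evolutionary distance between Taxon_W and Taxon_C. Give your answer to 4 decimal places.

0.4674

The sequences differ at positions 1 (G/C), 2 (C/T), 3 (T/C), 5 (A/C), 7 (C/G), 8 (G/A), 10 (A/T), 12 (G/C).
p = 8/23 = 0.347826.
d = −0.75 · ln(1 − (4/3)·0.347826) = −0.75 · ln(0.536232) = −0.75 · (-0.623188) = 0.4674.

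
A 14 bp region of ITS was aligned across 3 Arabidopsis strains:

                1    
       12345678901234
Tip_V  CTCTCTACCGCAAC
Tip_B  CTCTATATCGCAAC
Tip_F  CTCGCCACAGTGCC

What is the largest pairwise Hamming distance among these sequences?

Pairwise Hamming distances:
  Tip_V vs Tip_B: 2
  Tip_V vs Tip_F: 6
  Tip_B vs Tip_F: 8
The largest is 8, between Tip_B and Tip_F.

8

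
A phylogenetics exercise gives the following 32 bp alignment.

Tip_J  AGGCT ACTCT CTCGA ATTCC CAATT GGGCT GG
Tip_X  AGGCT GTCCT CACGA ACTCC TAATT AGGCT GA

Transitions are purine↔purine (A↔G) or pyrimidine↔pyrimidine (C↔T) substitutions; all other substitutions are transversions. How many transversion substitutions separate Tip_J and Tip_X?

Differing sites — 6:A/G (Ti); 7:C/T (Ti); 8:T/C (Ti); 12:T/A (Tv); 17:T/C (Ti); 21:C/T (Ti); 26:G/A (Ti); 32:G/A (Ti).
Of the 8 differences, 7 transitions and 1 transversion, so the answer is 1.

1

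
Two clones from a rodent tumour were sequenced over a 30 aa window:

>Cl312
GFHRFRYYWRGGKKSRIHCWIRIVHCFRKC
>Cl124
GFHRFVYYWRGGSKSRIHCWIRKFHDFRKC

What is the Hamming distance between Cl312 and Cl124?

Differing sites — 6:R/V; 13:K/S; 23:I/K; 24:V/F; 26:C/D.
That gives 5 mismatches out of 30 aligned sites, so the Hamming distance is 5.

5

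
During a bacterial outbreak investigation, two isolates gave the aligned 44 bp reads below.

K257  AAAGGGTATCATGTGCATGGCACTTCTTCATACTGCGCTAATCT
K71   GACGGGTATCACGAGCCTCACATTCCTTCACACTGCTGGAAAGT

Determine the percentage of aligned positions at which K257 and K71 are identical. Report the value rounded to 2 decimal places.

65.91%

Mismatches occur at site 1 (A↔G), site 3 (A↔C), site 12 (T↔C), site 14 (T↔A), site 17 (A↔C), site 19 (G↔C), site 20 (G↔A), site 23 (C↔T), site 25 (T↔C), site 31 (T↔C), site 37 (G↔T), site 38 (C↔G), site 39 (T↔G), site 42 (T↔A), site 43 (C↔G).
29 of the 44 sites match, so the percent identity is 29/44 × 100 = 65.91%.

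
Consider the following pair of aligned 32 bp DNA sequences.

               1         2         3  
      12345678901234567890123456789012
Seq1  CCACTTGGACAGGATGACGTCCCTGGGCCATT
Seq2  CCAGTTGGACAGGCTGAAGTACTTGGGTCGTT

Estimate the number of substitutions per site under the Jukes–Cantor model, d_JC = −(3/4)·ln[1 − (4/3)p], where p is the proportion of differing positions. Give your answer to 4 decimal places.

0.2586

The sequences differ at positions 4 (C/G), 14 (A/C), 18 (C/A), 21 (C/A), 23 (C/T), 28 (C/T), 30 (A/G).
p = 7/32 = 0.218750.
d = −0.75 · ln(1 − (4/3)·0.218750) = −0.75 · ln(0.708333) = −0.75 · (-0.344841) = 0.2586.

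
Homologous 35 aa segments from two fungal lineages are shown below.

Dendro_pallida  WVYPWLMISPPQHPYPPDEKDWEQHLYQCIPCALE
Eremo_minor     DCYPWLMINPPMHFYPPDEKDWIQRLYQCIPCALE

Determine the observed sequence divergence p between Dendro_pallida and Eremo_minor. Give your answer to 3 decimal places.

The sequences differ at positions 1 (W/D), 2 (V/C), 9 (S/N), 12 (Q/M), 14 (P/F), 23 (E/I), 25 (H/R).
There are 7 differences over 35 sites, so p = 7/35 = 0.200.

0.200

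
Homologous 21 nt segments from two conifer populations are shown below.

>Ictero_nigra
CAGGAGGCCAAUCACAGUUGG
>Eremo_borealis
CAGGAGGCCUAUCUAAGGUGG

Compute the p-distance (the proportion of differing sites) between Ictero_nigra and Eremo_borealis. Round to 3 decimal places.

Mismatches occur at site 10 (A→U), site 14 (A→U), site 15 (C→A), site 18 (U→G).
There are 4 differences over 21 sites, so p = 4/21 = 0.190.

0.190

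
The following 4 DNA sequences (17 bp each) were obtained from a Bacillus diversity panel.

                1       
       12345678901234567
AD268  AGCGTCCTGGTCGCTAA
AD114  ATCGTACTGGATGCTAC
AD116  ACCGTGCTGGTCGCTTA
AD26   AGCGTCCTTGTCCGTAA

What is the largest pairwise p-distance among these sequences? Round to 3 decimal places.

0.471

Pairwise Hamming distances:
  AD268 vs AD114: 5
  AD268 vs AD116: 3
  AD268 vs AD26: 3
  AD114 vs AD116: 6
  AD114 vs AD26: 8
  AD116 vs AD26: 6
The largest is 8 mismatches, between AD114 and AD26; p = 8/17 = 0.471.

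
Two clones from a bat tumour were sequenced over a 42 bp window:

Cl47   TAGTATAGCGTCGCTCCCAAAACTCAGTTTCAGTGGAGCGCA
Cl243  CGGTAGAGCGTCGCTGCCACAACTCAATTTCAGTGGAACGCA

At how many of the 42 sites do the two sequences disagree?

Differing sites — 1:T/C; 2:A/G; 6:T/G; 16:C/G; 20:A/C; 27:G/A; 38:G/A.
That gives 7 mismatches out of 42 aligned sites, so the Hamming distance is 7.

7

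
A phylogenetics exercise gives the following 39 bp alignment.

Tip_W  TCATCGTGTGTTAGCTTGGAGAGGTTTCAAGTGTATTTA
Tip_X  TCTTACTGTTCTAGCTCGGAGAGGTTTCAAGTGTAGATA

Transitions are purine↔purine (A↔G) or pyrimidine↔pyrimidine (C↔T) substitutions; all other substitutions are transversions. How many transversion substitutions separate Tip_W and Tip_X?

6

Mismatches occur at site 3 (A→T, transversion), site 5 (C→A, transversion), site 6 (G→C, transversion), site 10 (G→T, transversion), site 11 (T→C, transition), site 17 (T→C, transition), site 36 (T→G, transversion), site 37 (T→A, transversion).
Of the 8 differences, 2 transitions and 6 transversions, so the answer is 6.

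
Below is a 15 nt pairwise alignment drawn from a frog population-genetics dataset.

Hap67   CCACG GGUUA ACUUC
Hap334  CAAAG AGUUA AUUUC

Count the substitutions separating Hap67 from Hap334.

4

The sequences differ at positions 2 (C/A), 4 (C/A), 6 (G/A), 12 (C/U).
That gives 4 mismatches out of 15 aligned sites, so the Hamming distance is 4.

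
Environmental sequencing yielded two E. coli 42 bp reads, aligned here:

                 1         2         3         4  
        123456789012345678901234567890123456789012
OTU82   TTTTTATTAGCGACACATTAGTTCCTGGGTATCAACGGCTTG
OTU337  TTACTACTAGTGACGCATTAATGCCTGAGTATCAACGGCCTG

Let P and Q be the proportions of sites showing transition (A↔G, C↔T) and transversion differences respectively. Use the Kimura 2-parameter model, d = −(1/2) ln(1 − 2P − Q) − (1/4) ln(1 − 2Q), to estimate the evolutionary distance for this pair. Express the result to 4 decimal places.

0.2648

The sequences differ at positions 3 (T/A, transversion), 4 (T/C, transition), 7 (T/C, transition), 11 (C/T, transition), 15 (A/G, transition), 21 (G/A, transition), 23 (T/G, transversion), 28 (G/A, transition), 40 (T/C, transition).
Of the 9 differences, 7 transitions and 2 transversions over 42 sites: P = 7/42 = 0.166667, Q = 2/42 = 0.047619.
d = −0.5·ln(0.619047) − 0.25·ln(0.904762) = −0.5·(-0.479574) − 0.25·(-0.100083) = 0.2648.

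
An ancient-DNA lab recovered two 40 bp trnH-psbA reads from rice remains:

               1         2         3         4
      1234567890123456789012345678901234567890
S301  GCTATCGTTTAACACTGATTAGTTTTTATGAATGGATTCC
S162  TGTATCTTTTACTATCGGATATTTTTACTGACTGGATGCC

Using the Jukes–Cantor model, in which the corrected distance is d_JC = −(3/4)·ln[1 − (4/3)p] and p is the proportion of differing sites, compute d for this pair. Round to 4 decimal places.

0.4715

Differing sites — 1:G/T; 2:C/G; 7:G/T; 12:A/C; 13:C/T; 15:C/T; 16:T/C; 18:A/G; 19:T/A; 22:G/T; 27:T/A; 28:A/C; 32:A/C; 38:T/G.
p = 14/40 = 0.350000.
d = −0.75 · ln(1 − (4/3)·0.350000) = −0.75 · ln(0.533333) = −0.75 · (-0.628609) = 0.4715.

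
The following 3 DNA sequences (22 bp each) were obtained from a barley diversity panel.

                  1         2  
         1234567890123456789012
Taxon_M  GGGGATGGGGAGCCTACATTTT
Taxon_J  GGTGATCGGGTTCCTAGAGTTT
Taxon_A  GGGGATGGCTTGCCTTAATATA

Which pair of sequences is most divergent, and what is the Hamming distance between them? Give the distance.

10

Pairwise Hamming distances:
  Taxon_M vs Taxon_J: 6
  Taxon_M vs Taxon_A: 7
  Taxon_J vs Taxon_A: 10
The largest is 10, between Taxon_J and Taxon_A.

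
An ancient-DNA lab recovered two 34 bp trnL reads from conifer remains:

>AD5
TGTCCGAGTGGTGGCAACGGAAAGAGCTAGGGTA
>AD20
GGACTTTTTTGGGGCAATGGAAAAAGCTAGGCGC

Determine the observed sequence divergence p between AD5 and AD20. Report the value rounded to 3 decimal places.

0.382

Differing sites — 1:T/G; 3:T/A; 5:C/T; 6:G/T; 7:A/T; 8:G/T; 10:G/T; 12:T/G; 18:C/T; 24:G/A; 32:G/C; 33:T/G; 34:A/C.
There are 13 differences over 34 sites, so p = 13/34 = 0.382.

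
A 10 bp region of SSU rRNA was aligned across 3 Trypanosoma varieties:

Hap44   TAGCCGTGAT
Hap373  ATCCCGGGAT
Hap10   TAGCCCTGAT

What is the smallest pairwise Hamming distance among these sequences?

Pairwise Hamming distances:
  Hap44 vs Hap373: 4
  Hap44 vs Hap10: 1
  Hap373 vs Hap10: 5
The smallest is 1, between Hap44 and Hap10.

1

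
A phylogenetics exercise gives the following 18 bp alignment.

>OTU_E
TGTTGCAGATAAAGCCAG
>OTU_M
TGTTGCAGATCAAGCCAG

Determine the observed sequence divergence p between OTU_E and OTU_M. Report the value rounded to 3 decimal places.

The sequences differ at position 11 (A/C).
There are 1 differences over 18 sites, so p = 1/18 = 0.056.

0.056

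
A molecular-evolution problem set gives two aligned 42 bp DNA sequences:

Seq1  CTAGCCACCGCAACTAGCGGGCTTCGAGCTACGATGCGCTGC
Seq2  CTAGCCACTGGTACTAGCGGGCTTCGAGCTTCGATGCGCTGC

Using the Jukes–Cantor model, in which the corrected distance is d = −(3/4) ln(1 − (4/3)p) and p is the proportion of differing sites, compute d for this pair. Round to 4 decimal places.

0.1019

Mismatches occur at site 9 (C↔T), site 11 (C↔G), site 12 (A↔T), site 31 (A↔T).
p = 4/42 = 0.095238.
d = −0.75 · ln(1 − (4/3)·0.095238) = −0.75 · ln(0.873016) = −0.75 · (-0.135801) = 0.1019.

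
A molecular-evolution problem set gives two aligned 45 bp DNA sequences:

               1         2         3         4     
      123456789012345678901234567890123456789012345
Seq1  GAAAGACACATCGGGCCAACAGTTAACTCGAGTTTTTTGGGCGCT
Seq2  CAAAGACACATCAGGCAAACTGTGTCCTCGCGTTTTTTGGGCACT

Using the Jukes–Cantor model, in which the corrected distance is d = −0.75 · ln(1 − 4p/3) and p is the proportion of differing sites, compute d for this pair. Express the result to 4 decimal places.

0.2326

Mismatches occur at site 1 (G→C), site 13 (G→A), site 17 (C→A), site 21 (A→T), site 24 (T→G), site 25 (A→T), site 26 (A→C), site 31 (A→C), site 43 (G→A).
p = 9/45 = 0.200000.
d = −0.75 · ln(1 − (4/3)·0.200000) = −0.75 · ln(0.733333) = −0.75 · (-0.310155) = 0.2326.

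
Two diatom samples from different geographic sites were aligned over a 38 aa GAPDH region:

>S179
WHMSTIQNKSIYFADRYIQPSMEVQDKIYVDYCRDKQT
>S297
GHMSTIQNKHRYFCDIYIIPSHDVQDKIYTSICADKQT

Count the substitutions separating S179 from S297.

Differing sites — 1:W/G; 10:S/H; 11:I/R; 14:A/C; 16:R/I; 19:Q/I; 22:M/H; 23:E/D; 30:V/T; 31:D/S; 32:Y/I; 34:R/A.
That gives 12 mismatches out of 38 aligned sites, so the Hamming distance is 12.

12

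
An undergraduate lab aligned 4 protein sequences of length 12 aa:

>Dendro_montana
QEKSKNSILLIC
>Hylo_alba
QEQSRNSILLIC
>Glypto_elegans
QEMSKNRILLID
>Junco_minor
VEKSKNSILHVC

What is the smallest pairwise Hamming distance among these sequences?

2

Pairwise Hamming distances:
  Dendro_montana vs Hylo_alba: 2
  Dendro_montana vs Glypto_elegans: 3
  Dendro_montana vs Junco_minor: 3
  Hylo_alba vs Glypto_elegans: 4
  Hylo_alba vs Junco_minor: 5
  Glypto_elegans vs Junco_minor: 6
The smallest is 2, between Dendro_montana and Hylo_alba.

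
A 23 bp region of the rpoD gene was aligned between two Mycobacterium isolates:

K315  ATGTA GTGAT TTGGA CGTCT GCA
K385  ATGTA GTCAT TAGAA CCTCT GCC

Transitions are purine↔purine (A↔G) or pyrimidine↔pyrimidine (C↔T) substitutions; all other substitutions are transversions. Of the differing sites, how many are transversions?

The sequences differ at positions 8 (G/C, transversion), 12 (T/A, transversion), 14 (G/A, transition), 17 (G/C, transversion), 23 (A/C, transversion).
Of the 5 differences, 1 transition and 4 transversions, so the answer is 4.

4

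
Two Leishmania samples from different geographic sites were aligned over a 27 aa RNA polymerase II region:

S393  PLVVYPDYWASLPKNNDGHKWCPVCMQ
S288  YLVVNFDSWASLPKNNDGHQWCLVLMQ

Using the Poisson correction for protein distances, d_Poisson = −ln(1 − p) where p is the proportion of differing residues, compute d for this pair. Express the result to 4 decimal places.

0.3001

The sequences differ at positions 1 (P/Y), 5 (Y/N), 6 (P/F), 8 (Y/S), 20 (K/Q), 23 (P/L), 25 (C/L).
p = 7/27 = 0.259259.
d = −ln(1 − 0.259259) = −ln(0.740741) = 0.3001.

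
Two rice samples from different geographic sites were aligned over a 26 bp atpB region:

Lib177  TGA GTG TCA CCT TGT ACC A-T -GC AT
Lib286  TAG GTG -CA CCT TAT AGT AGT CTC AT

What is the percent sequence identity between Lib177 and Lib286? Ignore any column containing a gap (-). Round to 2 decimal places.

73.91%

Excluding the 3 gap columns leaves 23 comparable sites.
Differing sites — 2:G/A; 3:A/G; 14:G/A; 17:C/G; 18:C/T; 23:G/T.
17 of the 23 comparable sites match, so the percent identity is 17/23 × 100 = 73.91%.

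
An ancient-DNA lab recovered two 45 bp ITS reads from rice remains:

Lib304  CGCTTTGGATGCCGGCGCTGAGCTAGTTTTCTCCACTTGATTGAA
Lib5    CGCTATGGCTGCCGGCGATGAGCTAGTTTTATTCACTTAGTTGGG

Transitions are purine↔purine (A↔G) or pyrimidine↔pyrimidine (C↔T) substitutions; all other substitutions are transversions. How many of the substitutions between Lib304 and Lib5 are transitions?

Mismatches occur at site 5 (T→A, transversion), site 9 (A→C, transversion), site 18 (C→A, transversion), site 31 (C→A, transversion), site 33 (C→T, transition), site 39 (G→A, transition), site 40 (A→G, transition), site 44 (A→G, transition), site 45 (A→G, transition).
Of the 9 differences, 5 transitions and 4 transversions, so the answer is 5.

5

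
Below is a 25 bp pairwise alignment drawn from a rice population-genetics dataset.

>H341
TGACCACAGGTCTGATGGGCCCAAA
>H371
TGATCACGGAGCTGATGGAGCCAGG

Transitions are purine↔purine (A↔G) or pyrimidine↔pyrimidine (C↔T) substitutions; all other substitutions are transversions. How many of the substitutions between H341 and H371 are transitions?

6

The sequences differ at positions 4 (C/T, transition), 8 (A/G, transition), 10 (G/A, transition), 11 (T/G, transversion), 19 (G/A, transition), 20 (C/G, transversion), 24 (A/G, transition), 25 (A/G, transition).
Of the 8 differences, 6 transitions and 2 transversions, so the answer is 6.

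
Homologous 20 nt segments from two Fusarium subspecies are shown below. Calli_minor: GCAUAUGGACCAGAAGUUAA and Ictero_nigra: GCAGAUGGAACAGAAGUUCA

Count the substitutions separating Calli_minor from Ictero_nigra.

3

Differing sites — 4:U/G; 10:C/A; 19:A/C.
That gives 3 mismatches out of 20 aligned sites, so the Hamming distance is 3.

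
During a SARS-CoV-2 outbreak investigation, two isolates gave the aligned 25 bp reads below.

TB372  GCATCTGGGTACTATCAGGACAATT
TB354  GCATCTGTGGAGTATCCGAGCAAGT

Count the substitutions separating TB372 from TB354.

Mismatches occur at site 8 (G→T), site 10 (T→G), site 12 (C→G), site 17 (A→C), site 19 (G→A), site 20 (A→G), site 24 (T→G).
That gives 7 mismatches out of 25 aligned sites, so the Hamming distance is 7.

7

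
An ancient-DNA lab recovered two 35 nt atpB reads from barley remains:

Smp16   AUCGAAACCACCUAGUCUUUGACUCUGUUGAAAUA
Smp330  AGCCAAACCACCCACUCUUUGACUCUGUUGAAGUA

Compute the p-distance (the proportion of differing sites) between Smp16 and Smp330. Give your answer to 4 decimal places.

The sequences differ at positions 2 (U/G), 4 (G/C), 13 (U/C), 15 (G/C), 33 (A/G).
There are 5 differences over 35 sites, so p = 5/35 = 0.1429.

0.1429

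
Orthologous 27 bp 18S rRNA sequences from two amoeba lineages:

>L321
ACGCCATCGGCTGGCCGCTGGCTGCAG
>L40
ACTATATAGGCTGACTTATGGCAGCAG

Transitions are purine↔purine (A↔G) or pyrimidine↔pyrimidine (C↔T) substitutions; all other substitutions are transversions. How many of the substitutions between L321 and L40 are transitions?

3

The sequences differ at positions 3 (G/T, transversion), 4 (C/A, transversion), 5 (C/T, transition), 8 (C/A, transversion), 14 (G/A, transition), 16 (C/T, transition), 17 (G/T, transversion), 18 (C/A, transversion), 23 (T/A, transversion).
Of the 9 differences, 3 transitions and 6 transversions, so the answer is 3.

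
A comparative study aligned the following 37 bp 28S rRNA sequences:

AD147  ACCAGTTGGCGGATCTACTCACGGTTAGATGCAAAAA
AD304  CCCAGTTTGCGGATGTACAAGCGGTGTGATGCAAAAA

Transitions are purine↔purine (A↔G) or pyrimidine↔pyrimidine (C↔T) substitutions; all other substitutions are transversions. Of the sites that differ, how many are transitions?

Mismatches occur at site 1 (A↔C, transversion), site 8 (G↔T, transversion), site 15 (C↔G, transversion), site 19 (T↔A, transversion), site 20 (C↔A, transversion), site 21 (A↔G, transition), site 26 (T↔G, transversion), site 27 (A↔T, transversion).
Of the 8 differences, 1 transition and 7 transversions, so the answer is 1.

1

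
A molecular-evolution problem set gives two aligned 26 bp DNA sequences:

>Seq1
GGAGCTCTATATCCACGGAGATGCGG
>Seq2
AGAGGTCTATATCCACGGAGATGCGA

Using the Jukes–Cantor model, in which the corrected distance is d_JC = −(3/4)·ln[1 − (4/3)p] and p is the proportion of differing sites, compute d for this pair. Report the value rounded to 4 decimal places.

Differing sites — 1:G/A; 5:C/G; 26:G/A.
p = 3/26 = 0.115385.
d = −0.75 · ln(1 − (4/3)·0.115385) = −0.75 · ln(0.846153) = −0.75 · (-0.167055) = 0.1253.

0.1253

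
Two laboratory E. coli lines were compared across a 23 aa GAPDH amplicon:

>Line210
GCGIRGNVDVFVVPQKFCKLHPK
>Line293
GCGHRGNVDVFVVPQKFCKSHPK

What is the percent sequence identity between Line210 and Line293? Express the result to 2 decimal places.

91.30%

Differing sites — 4:I/H; 20:L/S.
21 of the 23 sites match, so the percent identity is 21/23 × 100 = 91.30%.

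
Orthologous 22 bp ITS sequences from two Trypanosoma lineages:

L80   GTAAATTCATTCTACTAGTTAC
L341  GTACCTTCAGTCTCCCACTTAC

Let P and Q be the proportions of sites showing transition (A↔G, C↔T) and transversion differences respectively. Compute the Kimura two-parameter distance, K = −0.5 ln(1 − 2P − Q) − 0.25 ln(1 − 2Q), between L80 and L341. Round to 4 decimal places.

0.3430

Mismatches occur at site 4 (A↔C, transversion), site 5 (A↔C, transversion), site 10 (T↔G, transversion), site 14 (A↔C, transversion), site 16 (T↔C, transition), site 18 (G↔C, transversion).
Of the 6 differences, 1 transition and 5 transversions over 22 sites: P = 1/22 = 0.045455, Q = 5/22 = 0.227273.
d = −0.5·ln(0.681817) − 0.25·ln(0.545454) = −0.5·(-0.382994) − 0.25·(-0.606137) = 0.3430.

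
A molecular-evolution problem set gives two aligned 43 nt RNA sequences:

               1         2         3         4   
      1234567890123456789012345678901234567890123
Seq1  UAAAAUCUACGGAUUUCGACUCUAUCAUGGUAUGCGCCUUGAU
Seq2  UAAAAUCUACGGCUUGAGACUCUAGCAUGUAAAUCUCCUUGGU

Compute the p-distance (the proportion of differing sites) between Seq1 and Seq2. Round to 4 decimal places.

0.2326

Mismatches occur at site 13 (A→C), site 16 (U→G), site 17 (C→A), site 25 (U→G), site 30 (G→U), site 31 (U→A), site 33 (U→A), site 34 (G→U), site 36 (G→U), site 42 (A→G).
There are 10 differences over 43 sites, so p = 10/43 = 0.2326.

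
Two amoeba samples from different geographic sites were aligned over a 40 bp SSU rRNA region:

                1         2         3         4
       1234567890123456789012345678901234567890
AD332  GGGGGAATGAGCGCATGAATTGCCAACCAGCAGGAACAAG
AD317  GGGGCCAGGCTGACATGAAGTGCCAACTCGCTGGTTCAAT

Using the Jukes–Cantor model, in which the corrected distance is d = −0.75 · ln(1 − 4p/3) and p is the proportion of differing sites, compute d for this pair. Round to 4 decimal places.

0.4715

The sequences differ at positions 5 (G/C), 6 (A/C), 8 (T/G), 10 (A/C), 11 (G/T), 12 (C/G), 13 (G/A), 20 (T/G), 28 (C/T), 29 (A/C), 32 (A/T), 35 (A/T), 36 (A/T), 40 (G/T).
p = 14/40 = 0.350000.
d = −0.75 · ln(1 − (4/3)·0.350000) = −0.75 · ln(0.533333) = −0.75 · (-0.628609) = 0.4715.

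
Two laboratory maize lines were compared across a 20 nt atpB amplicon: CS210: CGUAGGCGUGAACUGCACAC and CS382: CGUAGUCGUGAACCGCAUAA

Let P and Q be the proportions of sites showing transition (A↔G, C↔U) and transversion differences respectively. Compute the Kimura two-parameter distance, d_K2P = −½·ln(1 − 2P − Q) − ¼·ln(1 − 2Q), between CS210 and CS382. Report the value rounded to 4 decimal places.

0.2341

The sequences differ at positions 6 (G/U, transversion), 14 (U/C, transition), 18 (C/U, transition), 20 (C/A, transversion).
Of the 4 differences, 2 transitions and 2 transversions over 20 sites: P = 2/20 = 0.100000, Q = 2/20 = 0.100000.
d = −0.5·ln(0.700000) − 0.25·ln(0.800000) = −0.5·(-0.356675) − 0.25·(-0.223144) = 0.2341.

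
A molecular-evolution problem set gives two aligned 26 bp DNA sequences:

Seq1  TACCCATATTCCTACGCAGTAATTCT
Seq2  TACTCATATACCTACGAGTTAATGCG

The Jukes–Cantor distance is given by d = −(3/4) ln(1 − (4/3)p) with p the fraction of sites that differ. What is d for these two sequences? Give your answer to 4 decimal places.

Differing sites — 4:C/T; 10:T/A; 17:C/A; 18:A/G; 19:G/T; 24:T/G; 26:T/G.
p = 7/26 = 0.269231.
d = −0.75 · ln(1 − (4/3)·0.269231) = −0.75 · ln(0.641025) = −0.75 · (-0.444687) = 0.3335.

0.3335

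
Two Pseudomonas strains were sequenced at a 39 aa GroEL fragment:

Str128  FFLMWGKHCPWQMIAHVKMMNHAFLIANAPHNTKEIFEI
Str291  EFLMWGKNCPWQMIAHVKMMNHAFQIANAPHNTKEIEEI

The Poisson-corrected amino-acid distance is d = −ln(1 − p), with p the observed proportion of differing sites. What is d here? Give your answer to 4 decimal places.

Differing sites — 1:F/E; 8:H/N; 25:L/Q; 37:F/E.
p = 4/39 = 0.102564.
d = −ln(1 − 0.102564) = −ln(0.897436) = 0.1082.

0.1082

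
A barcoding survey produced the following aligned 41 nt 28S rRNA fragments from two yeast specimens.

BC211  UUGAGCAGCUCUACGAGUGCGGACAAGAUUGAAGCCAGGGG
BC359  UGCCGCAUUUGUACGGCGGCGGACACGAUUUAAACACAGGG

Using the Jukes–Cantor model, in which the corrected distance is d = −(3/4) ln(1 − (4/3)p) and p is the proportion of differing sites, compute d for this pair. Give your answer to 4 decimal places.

Mismatches occur at site 2 (U→G), site 3 (G→C), site 4 (A→C), site 8 (G→U), site 9 (C→U), site 11 (C→G), site 16 (A→G), site 17 (G→C), site 18 (U→G), site 26 (A→C), site 31 (G→U), site 34 (G→A), site 36 (C→A), site 37 (A→C), site 38 (G→A).
p = 15/41 = 0.365854.
d = −0.75 · ln(1 − (4/3)·0.365854) = −0.75 · ln(0.512195) = −0.75 · (-0.669050) = 0.5018.

0.5018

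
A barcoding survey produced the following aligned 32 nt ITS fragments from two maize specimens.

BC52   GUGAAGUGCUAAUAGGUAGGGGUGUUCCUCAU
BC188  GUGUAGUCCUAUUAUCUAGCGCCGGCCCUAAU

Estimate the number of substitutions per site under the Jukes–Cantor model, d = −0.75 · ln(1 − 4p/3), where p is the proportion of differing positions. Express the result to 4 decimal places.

0.4598

Mismatches occur at site 4 (A/U), site 8 (G/C), site 12 (A/U), site 15 (G/U), site 16 (G/C), site 20 (G/C), site 22 (G/C), site 23 (U/C), site 25 (U/G), site 26 (U/C), site 30 (C/A).
p = 11/32 = 0.343750.
d = −0.75 · ln(1 − (4/3)·0.343750) = −0.75 · ln(0.541667) = −0.75 · (-0.613104) = 0.4598.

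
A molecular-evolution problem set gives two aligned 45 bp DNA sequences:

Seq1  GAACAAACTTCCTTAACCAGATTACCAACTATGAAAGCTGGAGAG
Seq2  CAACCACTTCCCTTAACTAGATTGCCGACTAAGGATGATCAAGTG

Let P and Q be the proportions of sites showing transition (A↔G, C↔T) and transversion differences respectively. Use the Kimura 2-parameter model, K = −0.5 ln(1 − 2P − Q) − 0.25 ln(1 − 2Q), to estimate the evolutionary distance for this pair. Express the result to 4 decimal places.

0.4454

Differing sites — 1:G/C (Tv); 5:A/C (Tv); 7:A/C (Tv); 8:C/T (Ti); 10:T/C (Ti); 18:C/T (Ti); 24:A/G (Ti); 27:A/G (Ti); 32:T/A (Tv); 34:A/G (Ti); 36:A/T (Tv); 38:C/A (Tv); 40:G/C (Tv); 41:G/A (Ti); 44:A/T (Tv).
Of the 15 differences, 7 transitions and 8 transversions over 45 sites: P = 7/45 = 0.155556, Q = 8/45 = 0.177778.
d = −0.5·ln(0.511110) − 0.25·ln(0.644444) = −0.5·(-0.671170) − 0.25·(-0.439367) = 0.4454.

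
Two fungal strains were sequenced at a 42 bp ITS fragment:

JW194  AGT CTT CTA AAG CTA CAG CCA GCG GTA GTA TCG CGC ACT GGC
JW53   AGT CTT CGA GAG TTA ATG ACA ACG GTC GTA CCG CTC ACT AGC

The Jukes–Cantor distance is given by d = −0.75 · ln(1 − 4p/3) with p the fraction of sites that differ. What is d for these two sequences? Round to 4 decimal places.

Mismatches occur at site 8 (T→G), site 10 (A→G), site 13 (C→T), site 16 (C→A), site 17 (A→T), site 19 (C→A), site 22 (G→A), site 27 (A→C), site 31 (T→C), site 35 (G→T), site 40 (G→A).
p = 11/42 = 0.261905.
d = −0.75 · ln(1 − (4/3)·0.261905) = −0.75 · ln(0.650793) = −0.75 · (-0.429564) = 0.3222.

0.3222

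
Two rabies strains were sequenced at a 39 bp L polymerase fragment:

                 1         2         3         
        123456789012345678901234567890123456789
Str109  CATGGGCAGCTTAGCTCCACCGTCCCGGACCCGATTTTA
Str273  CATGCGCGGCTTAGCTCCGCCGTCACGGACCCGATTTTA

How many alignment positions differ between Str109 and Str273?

The sequences differ at positions 5 (G/C), 8 (A/G), 19 (A/G), 25 (C/A).
That gives 4 mismatches out of 39 aligned sites, so the Hamming distance is 4.

4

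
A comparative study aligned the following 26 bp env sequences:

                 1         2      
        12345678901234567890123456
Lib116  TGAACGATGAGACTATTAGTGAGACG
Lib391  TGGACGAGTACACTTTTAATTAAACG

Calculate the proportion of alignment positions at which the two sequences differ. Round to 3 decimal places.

0.308

Differing sites — 3:A/G; 8:T/G; 9:G/T; 11:G/C; 15:A/T; 19:G/A; 21:G/T; 23:G/A.
There are 8 differences over 26 sites, so p = 8/26 = 0.308.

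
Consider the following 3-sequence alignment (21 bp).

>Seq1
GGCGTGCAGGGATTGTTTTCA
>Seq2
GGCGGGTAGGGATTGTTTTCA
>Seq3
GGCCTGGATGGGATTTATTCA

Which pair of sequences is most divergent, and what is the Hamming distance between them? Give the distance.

Pairwise Hamming distances:
  Seq1 vs Seq2: 2
  Seq1 vs Seq3: 7
  Seq2 vs Seq3: 8
The largest is 8, between Seq2 and Seq3.

8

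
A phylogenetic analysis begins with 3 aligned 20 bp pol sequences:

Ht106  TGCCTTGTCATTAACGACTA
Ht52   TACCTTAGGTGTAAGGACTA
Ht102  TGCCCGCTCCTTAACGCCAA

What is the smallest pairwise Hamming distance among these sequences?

Pairwise Hamming distances:
  Ht106 vs Ht52: 7
  Ht106 vs Ht102: 6
  Ht52 vs Ht102: 11
The smallest is 6, between Ht106 and Ht102.

6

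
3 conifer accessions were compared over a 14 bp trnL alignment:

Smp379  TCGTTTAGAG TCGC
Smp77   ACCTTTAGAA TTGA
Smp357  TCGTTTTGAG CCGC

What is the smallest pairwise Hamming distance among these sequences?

Pairwise Hamming distances:
  Smp379 vs Smp77: 5
  Smp379 vs Smp357: 2
  Smp77 vs Smp357: 7
The smallest is 2, between Smp379 and Smp357.

2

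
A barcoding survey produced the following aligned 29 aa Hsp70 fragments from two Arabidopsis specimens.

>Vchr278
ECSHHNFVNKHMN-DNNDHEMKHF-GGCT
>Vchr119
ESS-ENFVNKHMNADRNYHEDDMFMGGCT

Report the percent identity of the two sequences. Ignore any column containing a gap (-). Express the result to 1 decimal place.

Excluding the 3 gap columns leaves 26 comparable sites.
Mismatches occur at site 2 (C→S), site 5 (H→E), site 16 (N→R), site 18 (D→Y), site 21 (M→D), site 22 (K→D), site 23 (H→M).
19 of the 26 comparable sites match, so the percent identity is 19/26 × 100 = 73.1%.

73.1%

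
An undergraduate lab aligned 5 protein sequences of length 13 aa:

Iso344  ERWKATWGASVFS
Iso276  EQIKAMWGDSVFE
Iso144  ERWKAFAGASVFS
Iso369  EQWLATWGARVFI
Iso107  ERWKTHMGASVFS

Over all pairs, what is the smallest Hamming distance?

Pairwise Hamming distances:
  Iso344 vs Iso276: 5
  Iso344 vs Iso144: 2
  Iso344 vs Iso369: 4
  Iso344 vs Iso107: 3
  Iso276 vs Iso144: 6
  Iso276 vs Iso369: 6
  Iso276 vs Iso107: 7
  Iso144 vs Iso369: 6
  Iso144 vs Iso107: 3
  Iso369 vs Iso107: 7
The smallest is 2, between Iso344 and Iso144.

2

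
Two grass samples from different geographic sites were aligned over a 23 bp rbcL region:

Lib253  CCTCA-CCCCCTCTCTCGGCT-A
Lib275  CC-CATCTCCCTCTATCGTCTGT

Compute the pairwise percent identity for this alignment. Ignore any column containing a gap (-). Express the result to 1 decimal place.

Excluding the 3 gap columns leaves 20 comparable sites.
Differing sites — 8:C/T; 15:C/A; 19:G/T; 23:A/T.
16 of the 20 comparable sites match, so the percent identity is 16/20 × 100 = 80.0%.

80.0%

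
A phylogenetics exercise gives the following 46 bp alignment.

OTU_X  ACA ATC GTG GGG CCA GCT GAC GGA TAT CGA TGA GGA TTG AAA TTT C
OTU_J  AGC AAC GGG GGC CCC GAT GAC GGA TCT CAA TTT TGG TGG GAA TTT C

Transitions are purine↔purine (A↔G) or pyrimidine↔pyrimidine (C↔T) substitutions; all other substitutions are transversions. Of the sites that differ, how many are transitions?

The sequences differ at positions 2 (C/G, transversion), 3 (A/C, transversion), 5 (T/A, transversion), 8 (T/G, transversion), 12 (G/C, transversion), 15 (A/C, transversion), 17 (C/A, transversion), 26 (A/C, transversion), 29 (G/A, transition), 32 (G/T, transversion), 33 (A/T, transversion), 34 (G/T, transversion), 36 (A/G, transition), 38 (T/G, transversion), 40 (A/G, transition).
Of the 15 differences, 3 transitions and 12 transversions, so the answer is 3.

3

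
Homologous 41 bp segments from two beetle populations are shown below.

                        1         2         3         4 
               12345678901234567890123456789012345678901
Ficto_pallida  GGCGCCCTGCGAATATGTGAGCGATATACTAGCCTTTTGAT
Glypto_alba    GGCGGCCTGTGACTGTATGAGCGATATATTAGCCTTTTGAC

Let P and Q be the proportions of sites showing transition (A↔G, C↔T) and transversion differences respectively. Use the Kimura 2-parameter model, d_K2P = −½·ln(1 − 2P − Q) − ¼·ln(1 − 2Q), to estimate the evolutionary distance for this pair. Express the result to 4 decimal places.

0.1988

Differing sites — 5:C/G (Tv); 10:C/T (Ti); 13:A/C (Tv); 15:A/G (Ti); 17:G/A (Ti); 29:C/T (Ti); 41:T/C (Ti).
Of the 7 differences, 5 transitions and 2 transversions over 41 sites: P = 5/41 = 0.121951, Q = 2/41 = 0.048780.
d = −0.5·ln(0.707318) − 0.25·ln(0.902440) = −0.5·(-0.346275) − 0.25·(-0.102653) = 0.1988.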